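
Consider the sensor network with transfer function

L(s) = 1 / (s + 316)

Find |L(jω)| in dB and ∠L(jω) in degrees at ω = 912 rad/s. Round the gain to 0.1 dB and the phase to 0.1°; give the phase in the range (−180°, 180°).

At s = jω = j912:
pole (s+316): 316 + j912 → |·| = √(316²+912²) = √931600 ≈ 965.19, ∠ = arctan(912/316) ≈ 70.89°
|L| = 1 / 965.19 ≈ 0.0010361
Gain = 20 log₁₀(0.0010361) ≈ -59.69 dB
∠L = 0.00° − 70.89° = -70.89°

-59.7 dB, -70.9°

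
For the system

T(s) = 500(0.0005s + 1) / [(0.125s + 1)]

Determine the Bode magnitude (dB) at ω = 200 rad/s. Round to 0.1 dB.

At ω = 200 rad/s:
zero (1 + j200·0.0005) = 1 + j0.1 → |·| ≈ 1.005, ∠ ≈ 5.71°
pole (1 + j200·0.125) = 1 + j25 → |·| ≈ 25.02, ∠ ≈ 87.71°
|T| = 500 · 1.005 / (25.02) ≈ 20.084
Gain = 20 log₁₀(20.084) ≈ 26.06 dB

26.1 dB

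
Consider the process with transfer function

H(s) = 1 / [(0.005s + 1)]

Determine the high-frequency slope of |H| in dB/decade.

-20 dB/decade

Each pole contributes −20 dB/decade at high frequency; each zero contributes +20 dB/decade.
Net: 0 zero(s) − 1 pole(s) → -20 dB/decade.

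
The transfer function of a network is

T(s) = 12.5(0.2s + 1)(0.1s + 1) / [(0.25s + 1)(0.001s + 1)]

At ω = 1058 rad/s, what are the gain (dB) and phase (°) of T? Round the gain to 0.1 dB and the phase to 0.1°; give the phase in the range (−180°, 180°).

57.2 dB, 42.8°

At ω = 1058 rad/s:
zero (1 + j1058·0.2) = 1 + j211.6 → |·| ≈ 211.6, ∠ ≈ 89.73°
zero (1 + j1058·0.1) = 1 + j105.8 → |·| ≈ 105.8, ∠ ≈ 89.46°
pole (1 + j1058·0.25) = 1 + j264.5 → |·| ≈ 264.5, ∠ ≈ 89.78°
pole (1 + j1058·0.001) = 1 + j1.058 → |·| ≈ 1.4558, ∠ ≈ 46.61°
|T| = 12.5 · 211.6 · 105.8 / (264.5 · 1.4558) ≈ 726.75
Gain = 20 log₁₀(726.75) ≈ 57.23 dB
∠T = (89.73° + 89.46°) − (89.78° + 46.61°) = 42.80°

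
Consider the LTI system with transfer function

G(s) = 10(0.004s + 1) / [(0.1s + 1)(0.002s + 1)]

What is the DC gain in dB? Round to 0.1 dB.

G(0) = 10 · 1 / 1 = 10
20 log₁₀(10) ≈ 20.00 dB

20.0 dB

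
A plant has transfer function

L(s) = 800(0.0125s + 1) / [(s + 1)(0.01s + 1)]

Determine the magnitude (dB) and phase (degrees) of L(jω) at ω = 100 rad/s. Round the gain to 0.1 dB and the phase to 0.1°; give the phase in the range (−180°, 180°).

At ω = 100 rad/s:
zero (1 + j100·0.0125) = 1 + j1.25 → |·| ≈ 1.6008, ∠ ≈ 51.34°
pole (1 + j100·1) = 1 + j100 → |·| ≈ 100, ∠ ≈ 89.43°
pole (1 + j100·0.01) = 1 + j1 → |·| ≈ 1.4142, ∠ ≈ 45.00°
|L| = 800 · 1.6008 / (100 · 1.4142) ≈ 9.0556
Gain = 20 log₁₀(9.0556) ≈ 19.14 dB
∠L = (51.34°) − (89.43° + 45.00°) = -83.09°

19.1 dB, -83.1°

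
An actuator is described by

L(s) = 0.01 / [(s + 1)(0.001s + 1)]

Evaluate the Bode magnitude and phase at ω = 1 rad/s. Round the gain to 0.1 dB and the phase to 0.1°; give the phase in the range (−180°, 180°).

At ω = 1 rad/s:
pole (1 + j1·1) = 1 + j1 → |·| ≈ 1.4142, ∠ ≈ 45.00°
pole (1 + j1·0.001) = 1 + j0.001 → |·| ≈ 1, ∠ ≈ 0.06°
|L| = 0.01 · 1 / (1.4142 · 1) ≈ 0.0070711
Gain = 20 log₁₀(0.0070711) ≈ -43.01 dB
∠L = (0°) − (45.00° + 0.06°) = -45.06°

-43.0 dB, -45.1°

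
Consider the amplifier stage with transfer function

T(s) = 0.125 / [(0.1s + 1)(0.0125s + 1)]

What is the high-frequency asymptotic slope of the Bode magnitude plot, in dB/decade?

-40 dB/decade

Each pole contributes −20 dB/decade at high frequency; each zero contributes +20 dB/decade.
Net: 0 zero(s) − 2 pole(s) → -40 dB/decade.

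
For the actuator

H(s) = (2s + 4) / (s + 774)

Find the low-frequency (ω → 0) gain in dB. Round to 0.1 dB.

-45.7 dB

H(0) = 4 / 774 ≈ 0.005168
20 log₁₀(0.005168) ≈ -45.73 dB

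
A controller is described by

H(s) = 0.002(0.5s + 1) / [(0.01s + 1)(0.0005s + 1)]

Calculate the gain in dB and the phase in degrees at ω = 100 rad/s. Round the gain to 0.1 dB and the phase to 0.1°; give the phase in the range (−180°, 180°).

At ω = 100 rad/s:
zero (1 + j100·0.5) = 1 + j50 → |·| ≈ 50.01, ∠ ≈ 88.85°
pole (1 + j100·0.01) = 1 + j1 → |·| ≈ 1.4142, ∠ ≈ 45.00°
pole (1 + j100·0.0005) = 1 + j0.05 → |·| ≈ 1.0012, ∠ ≈ 2.86°
|H| = 0.002 · 50.01 / (1.4142 · 1.0012) ≈ 0.070641
Gain = 20 log₁₀(0.070641) ≈ -23.02 dB
∠H = (88.85°) − (45.00° + 2.86°) = 40.99°

-23.0 dB, 41.0°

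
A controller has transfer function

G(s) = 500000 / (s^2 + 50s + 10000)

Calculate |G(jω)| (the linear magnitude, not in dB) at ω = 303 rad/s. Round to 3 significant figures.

6.01

At s = jω = j303:
quadratic: (j303)² + 50·j303 + 10000 = -81809 + j15150 → |·| ≈ 83200, ∠ ≈ 169.51°
|G| = 500000 / 83200 ≈ 6.0096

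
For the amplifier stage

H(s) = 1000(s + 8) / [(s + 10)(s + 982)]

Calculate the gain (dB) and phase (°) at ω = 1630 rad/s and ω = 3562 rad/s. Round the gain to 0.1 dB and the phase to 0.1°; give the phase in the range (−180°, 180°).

ω = 1630: -5.6 dB, -58.9°; ω = 3562: -11.4 dB, -74.6°

At s = jω = j1630:
zero (s+8): 8 + j1630 → |·| = √(8²+1630²) = √2656964 ≈ 1630, ∠ = arctan(1630/8) ≈ 89.72°
pole (s+10): 10 + j1630 → |·| = √(10²+1630²) = √2657000 ≈ 1630, ∠ = arctan(1630/10) ≈ 89.65°
pole (s+982): 982 + j1630 → |·| = √(982²+1630²) = √3621224 ≈ 1903, ∠ = arctan(1630/982) ≈ 58.93°
|H| = 1000 · 1630 / 3.1019e+06 ≈ 0.52548
Gain = 20 log₁₀(0.52548) ≈ -5.59 dB
∠H = 89.72° − 148.58° = -58.86°

At s = jω = j3562:
zero (s+8): 8 + j3562 → |·| = √(8²+3562²) = √12687908 ≈ 3562, ∠ = arctan(3562/8) ≈ 89.87°
pole (s+10): 10 + j3562 → |·| = √(10²+3562²) = √12687944 ≈ 3562, ∠ = arctan(3562/10) ≈ 89.84°
pole (s+982): 982 + j3562 → |·| = √(982²+3562²) = √13652168 ≈ 3694.9, ∠ = arctan(3562/982) ≈ 74.59°
|H| = 1000 · 3562 / 1.3161e+07 ≈ 0.27065
Gain = 20 log₁₀(0.27065) ≈ -11.35 dB
∠H = 89.87° − 164.43° = -74.56°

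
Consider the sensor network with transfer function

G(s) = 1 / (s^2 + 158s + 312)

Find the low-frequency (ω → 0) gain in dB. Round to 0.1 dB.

G(0) = 1 / 312 ≈ 0.0032051
20 log₁₀(0.0032051) ≈ -49.88 dB

-49.9 dB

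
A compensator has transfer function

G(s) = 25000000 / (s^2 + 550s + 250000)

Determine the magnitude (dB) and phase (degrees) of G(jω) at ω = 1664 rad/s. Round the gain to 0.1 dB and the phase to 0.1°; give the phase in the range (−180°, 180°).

At s = jω = j1664:
quadratic: (j1664)² + 550·j1664 + 250000 = -2518896 + j915200 → |·| ≈ 2.68e+06, ∠ ≈ 160.03°
|G| = 25000000 / 2.68e+06 ≈ 9.3284
Gain = 20 log₁₀(9.3284) ≈ 19.40 dB
∠G = 0.00° − 160.03° = -160.03°

19.4 dB, -160.0°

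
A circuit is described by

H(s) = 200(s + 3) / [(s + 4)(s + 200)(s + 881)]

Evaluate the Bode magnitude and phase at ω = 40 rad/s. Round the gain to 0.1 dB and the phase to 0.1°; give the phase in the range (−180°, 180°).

At s = jω = j40:
zero (s+3): 3 + j40 → |·| = √(3²+40²) = √1609 ≈ 40.112, ∠ = arctan(40/3) ≈ 85.71°
pole (s+4): 4 + j40 → |·| = √(4²+40²) = √1616 ≈ 40.2, ∠ = arctan(40/4) ≈ 84.29°
pole (s+200): 200 + j40 → |·| = √(200²+40²) = √41600 ≈ 203.96, ∠ = arctan(40/200) ≈ 11.31°
pole (s+881): 881 + j40 → |·| = √(881²+40²) = √777761 ≈ 881.91, ∠ = arctan(40/881) ≈ 2.60°
|H| = 200 · 40.112 / 7.2309e+06 ≈ 0.0011095
Gain = 20 log₁₀(0.0011095) ≈ -59.10 dB
∠H = 85.71° − 98.20° = -12.49°

-59.1 dB, -12.5°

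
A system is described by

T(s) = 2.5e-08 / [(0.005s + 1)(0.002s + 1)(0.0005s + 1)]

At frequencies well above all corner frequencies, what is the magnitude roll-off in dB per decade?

-60 dB/decade

Each pole contributes −20 dB/decade at high frequency; each zero contributes +20 dB/decade.
Net: 0 zero(s) − 3 pole(s) → -60 dB/decade.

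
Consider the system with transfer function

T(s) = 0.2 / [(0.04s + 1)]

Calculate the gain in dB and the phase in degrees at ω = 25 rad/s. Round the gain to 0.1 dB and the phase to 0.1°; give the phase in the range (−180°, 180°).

At ω = 25 rad/s:
pole (1 + j25·0.04) = 1 + j1 → |·| ≈ 1.4142, ∠ ≈ 45.00°
|T| = 0.2 · 1 / (1.4142) ≈ 0.14142
Gain = 20 log₁₀(0.14142) ≈ -16.99 dB
∠T = (0°) − (45.00°) = -45.00°

-17.0 dB, -45.0°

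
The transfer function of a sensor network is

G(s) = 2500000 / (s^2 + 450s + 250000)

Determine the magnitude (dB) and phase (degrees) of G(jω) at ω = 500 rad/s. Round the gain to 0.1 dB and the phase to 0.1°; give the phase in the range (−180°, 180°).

At s = jω = j500:
quadratic: (j500)² + 450·j500 + 250000 = 0 + j225000 → |·| ≈ 2.25e+05, ∠ ≈ 90.00°
|G| = 2500000 / 2.25e+05 ≈ 11.111
Gain = 20 log₁₀(11.111) ≈ 20.92 dB
∠G = 0.00° − 90.00° = -90.00°

20.9 dB, -90.0°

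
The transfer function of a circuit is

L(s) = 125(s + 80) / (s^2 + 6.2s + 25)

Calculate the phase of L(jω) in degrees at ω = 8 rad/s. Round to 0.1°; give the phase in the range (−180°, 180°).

-122.5°

At s = jω = j8:
zero (s+80): 80 + j8 → |·| = √(80²+8²) = √6464 ≈ 80.399, ∠ = arctan(8/80) ≈ 5.71°
quadratic: (j8)² + 6.2·j8 + 25 = -39 + j49.6 → |·| ≈ 63.096, ∠ ≈ 128.18°
∠L = 5.71° − 128.18° = -122.47°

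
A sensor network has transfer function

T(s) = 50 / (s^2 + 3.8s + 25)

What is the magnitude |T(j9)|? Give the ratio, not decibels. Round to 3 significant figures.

0.762

At s = jω = j9:
quadratic: (j9)² + 3.8·j9 + 25 = -56 + j34.2 → |·| ≈ 65.617, ∠ ≈ 148.59°
|T| = 50 / 65.617 ≈ 0.762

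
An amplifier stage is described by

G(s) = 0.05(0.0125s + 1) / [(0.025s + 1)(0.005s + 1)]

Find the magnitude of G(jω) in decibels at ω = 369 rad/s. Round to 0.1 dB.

-38.3 dB

At ω = 369 rad/s:
zero (1 + j369·0.0125) = 1 + j4.6125 → |·| ≈ 4.7197, ∠ ≈ 77.77°
pole (1 + j369·0.025) = 1 + j9.225 → |·| ≈ 9.279, ∠ ≈ 83.81°
pole (1 + j369·0.005) = 1 + j1.845 → |·| ≈ 2.0986, ∠ ≈ 61.54°
|G| = 0.05 · 4.7197 / (9.279 · 2.0986) ≈ 0.012119
Gain = 20 log₁₀(0.012119) ≈ -38.33 dB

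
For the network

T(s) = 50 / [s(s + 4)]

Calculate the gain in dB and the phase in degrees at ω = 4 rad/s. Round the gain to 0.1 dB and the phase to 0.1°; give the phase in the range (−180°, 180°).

6.9 dB, -135.0°

At s = jω = j4:
pole (s+4): 4 + j4 → |·| = √(4²+4²) = √32 ≈ 5.6569, ∠ = arctan(4/4) ≈ 45.00°
pole at origin: |s| = 4, ∠ = 90.00° (in denominator)
|T| = 50 / 22.628 ≈ 2.2097
Gain = 20 log₁₀(2.2097) ≈ 6.89 dB
∠T = 0.00° − 135.00° = -135.00°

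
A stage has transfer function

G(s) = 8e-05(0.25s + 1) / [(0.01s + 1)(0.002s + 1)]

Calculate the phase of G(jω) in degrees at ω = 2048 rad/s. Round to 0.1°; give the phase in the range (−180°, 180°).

-73.6°

At ω = 2048 rad/s:
zero (1 + j2048·0.25) = 1 + j512 → |·| ≈ 512, ∠ ≈ 89.89°
pole (1 + j2048·0.01) = 1 + j20.48 → |·| ≈ 20.504, ∠ ≈ 87.20°
pole (1 + j2048·0.002) = 1 + j4.096 → |·| ≈ 4.2163, ∠ ≈ 76.28°
∠G = (89.89°) − (87.20° + 76.28°) = -73.59°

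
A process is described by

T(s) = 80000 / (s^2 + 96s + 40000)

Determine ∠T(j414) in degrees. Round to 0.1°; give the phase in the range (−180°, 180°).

-163.2°

At s = jω = j414:
quadratic: (j414)² + 96·j414 + 40000 = -131396 + j39744 → |·| ≈ 1.3728e+05, ∠ ≈ 163.17°
∠T = 0.00° − 163.17° = -163.17°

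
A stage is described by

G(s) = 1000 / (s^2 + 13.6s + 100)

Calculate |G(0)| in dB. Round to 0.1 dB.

20.0 dB

G(0) = 1000 / 100 = 10
20 log₁₀(10) ≈ 20.00 dB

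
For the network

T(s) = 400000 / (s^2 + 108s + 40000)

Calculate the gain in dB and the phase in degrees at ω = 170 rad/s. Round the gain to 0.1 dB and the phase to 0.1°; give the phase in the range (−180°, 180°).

At s = jω = j170:
quadratic: (j170)² + 108·j170 + 40000 = 11100 + j18360 → |·| ≈ 21455, ∠ ≈ 58.84°
|T| = 400000 / 21455 ≈ 18.644
Gain = 20 log₁₀(18.644) ≈ 25.41 dB
∠T = 0.00° − 58.84° = -58.84°

25.4 dB, -58.8°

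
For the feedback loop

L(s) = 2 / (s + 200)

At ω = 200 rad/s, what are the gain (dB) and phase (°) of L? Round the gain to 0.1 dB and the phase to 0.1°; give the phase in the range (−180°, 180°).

Substitute s = j200:
Numerator: 2 = 2 + j0
Denominator: (j200) + 200 = 200 + j200
|N| = √(2² + 0²) ≈ 2, ∠N ≈ 0.00°
|D| = √(200² + 200²) ≈ 282.84, ∠D ≈ 45.00°
|L| = 2 / 282.84 ≈ 0.0070711
Gain = 20 log₁₀(0.0070711) ≈ -43.01 dB
∠L = 0.00° − 45.00° = -45.00°

-43.0 dB, -45.0°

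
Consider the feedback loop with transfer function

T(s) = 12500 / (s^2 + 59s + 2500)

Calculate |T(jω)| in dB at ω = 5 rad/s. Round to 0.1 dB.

At s = jω = j5:
quadratic: (j5)² + 59·j5 + 2500 = 2475 + j295 → |·| ≈ 2492.5, ∠ ≈ 6.80°
|T| = 12500 / 2492.5 ≈ 5.015
Gain = 20 log₁₀(5.015) ≈ 14.01 dB

14.0 dB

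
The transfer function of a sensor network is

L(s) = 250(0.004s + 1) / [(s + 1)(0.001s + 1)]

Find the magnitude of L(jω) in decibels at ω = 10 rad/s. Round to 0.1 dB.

27.9 dB

At ω = 10 rad/s:
zero (1 + j10·0.004) = 1 + j0.04 → |·| ≈ 1.0008, ∠ ≈ 2.29°
pole (1 + j10·1) = 1 + j10 → |·| ≈ 10.05, ∠ ≈ 84.29°
pole (1 + j10·0.001) = 1 + j0.01 → |·| ≈ 1, ∠ ≈ 0.57°
|L| = 250 · 1.0008 / (10.05 · 1) ≈ 24.896
Gain = 20 log₁₀(24.896) ≈ 27.92 dB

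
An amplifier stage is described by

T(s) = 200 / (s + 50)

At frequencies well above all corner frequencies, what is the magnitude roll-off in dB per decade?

-20 dB/decade

Each pole contributes −20 dB/decade at high frequency; each zero contributes +20 dB/decade.
Net: 0 zero(s) − 1 pole(s) → -20 dB/decade.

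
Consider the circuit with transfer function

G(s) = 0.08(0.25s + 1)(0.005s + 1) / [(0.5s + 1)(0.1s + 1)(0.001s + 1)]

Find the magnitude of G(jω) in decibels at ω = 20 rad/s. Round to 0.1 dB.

At ω = 20 rad/s:
zero (1 + j20·0.25) = 1 + j5 → |·| ≈ 5.099, ∠ ≈ 78.69°
zero (1 + j20·0.005) = 1 + j0.1 → |·| ≈ 1.005, ∠ ≈ 5.71°
pole (1 + j20·0.5) = 1 + j10 → |·| ≈ 10.05, ∠ ≈ 84.29°
pole (1 + j20·0.1) = 1 + j2 → |·| ≈ 2.2361, ∠ ≈ 63.43°
pole (1 + j20·0.001) = 1 + j0.02 → |·| ≈ 1.0002, ∠ ≈ 1.15°
|G| = 0.08 · 5.099 · 1.005 / (10.05 · 2.2361 · 1.0002) ≈ 0.018239
Gain = 20 log₁₀(0.018239) ≈ -34.78 dB

-34.8 dB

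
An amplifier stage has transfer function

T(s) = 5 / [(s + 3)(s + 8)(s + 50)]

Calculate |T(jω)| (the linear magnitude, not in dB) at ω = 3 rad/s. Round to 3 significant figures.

0.00275

At s = jω = j3:
pole (s+3): 3 + j3 → |·| = √(3²+3²) = √18 ≈ 4.2426, ∠ = arctan(3/3) ≈ 45.00°
pole (s+8): 8 + j3 → |·| = √(8²+3²) = √73 ≈ 8.544, ∠ = arctan(3/8) ≈ 20.56°
pole (s+50): 50 + j3 → |·| = √(50²+3²) = √2509 ≈ 50.09, ∠ = arctan(3/50) ≈ 3.43°
|T| = 5 / 1815.7 ≈ 0.0027538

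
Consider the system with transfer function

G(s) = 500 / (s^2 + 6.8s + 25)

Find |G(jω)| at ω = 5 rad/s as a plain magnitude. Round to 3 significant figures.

At s = jω = j5:
quadratic: (j5)² + 6.8·j5 + 25 = 0 + j34 → |·| ≈ 34, ∠ ≈ 90.00°
|G| = 500 / 34 ≈ 14.706

14.7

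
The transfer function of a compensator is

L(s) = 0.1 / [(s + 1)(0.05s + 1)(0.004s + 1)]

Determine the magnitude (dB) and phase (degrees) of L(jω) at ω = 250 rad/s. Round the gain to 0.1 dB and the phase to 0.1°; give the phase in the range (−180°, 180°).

At ω = 250 rad/s:
pole (1 + j250·1) = 1 + j250 → |·| ≈ 250, ∠ ≈ 89.77°
pole (1 + j250·0.05) = 1 + j12.5 → |·| ≈ 12.54, ∠ ≈ 85.43°
pole (1 + j250·0.004) = 1 + j1 → |·| ≈ 1.4142, ∠ ≈ 45.00°
|L| = 0.1 · 1 / (250 · 12.54 · 1.4142) ≈ 2.2555e-05
Gain = 20 log₁₀(2.2555e-05) ≈ -92.94 dB
∠L = (0°) − (89.77° + 85.43° + 45.00°) = -220.20° ≡ 139.80° (principal value)

-92.9 dB, 139.8°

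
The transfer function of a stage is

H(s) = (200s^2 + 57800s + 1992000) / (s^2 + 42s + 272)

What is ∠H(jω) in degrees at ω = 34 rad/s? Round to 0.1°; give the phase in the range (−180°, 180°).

-73.6°

Substitute s = j34:
Numerator: 200(j34)^2 + 57800(j34) + 1992000 = 1760800 + j1965200
Denominator: (j34)^2 + 42(j34) + 272 = -884 + j1428
|N| = √(1760800² + 1965200²) ≈ 2.6386e+06, ∠N ≈ 48.14°
|D| = √(884² + 1428²) ≈ 1679.5, ∠D ≈ 121.76°
∠H = 48.14° − 121.76° = -73.62°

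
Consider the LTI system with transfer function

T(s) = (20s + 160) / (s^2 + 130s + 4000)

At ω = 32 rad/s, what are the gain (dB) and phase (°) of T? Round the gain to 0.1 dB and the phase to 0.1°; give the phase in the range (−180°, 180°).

Substitute s = j32:
Numerator: 20(j32) + 160 = 160 + j640
Denominator: (j32)^2 + 130(j32) + 4000 = 2976 + j4160
|N| = √(160² + 640²) ≈ 659.7, ∠N ≈ 75.96°
|D| = √(2976² + 4160²) ≈ 5114.9, ∠D ≈ 54.42°
|T| = 659.7 / 5114.9 ≈ 0.12898
Gain = 20 log₁₀(0.12898) ≈ -17.79 dB
∠T = 75.96° − 54.42° = 21.54°

-17.8 dB, 21.5°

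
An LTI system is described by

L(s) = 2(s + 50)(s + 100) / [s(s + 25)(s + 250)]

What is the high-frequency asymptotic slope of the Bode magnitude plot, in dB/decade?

Each pole contributes −20 dB/decade at high frequency; each zero contributes +20 dB/decade.
Net: 2 zero(s) − 3 pole(s) → -20 dB/decade.

-20 dB/decade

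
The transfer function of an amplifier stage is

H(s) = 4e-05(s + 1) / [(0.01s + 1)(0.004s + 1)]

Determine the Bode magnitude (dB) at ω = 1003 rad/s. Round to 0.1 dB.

-60.3 dB

At ω = 1003 rad/s:
zero (1 + j1003·1) = 1 + j1003 → |·| ≈ 1003, ∠ ≈ 89.94°
pole (1 + j1003·0.01) = 1 + j10.03 → |·| ≈ 10.08, ∠ ≈ 84.31°
pole (1 + j1003·0.004) = 1 + j4.012 → |·| ≈ 4.1347, ∠ ≈ 76.00°
|H| = 4e-05 · 1003 / (10.08 · 4.1347) ≈ 0.00096262
Gain = 20 log₁₀(0.00096262) ≈ -60.33 dB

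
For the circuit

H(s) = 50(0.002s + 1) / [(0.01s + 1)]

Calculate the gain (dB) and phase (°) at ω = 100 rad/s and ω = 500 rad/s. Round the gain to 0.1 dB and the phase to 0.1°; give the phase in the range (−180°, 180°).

At ω = 100 rad/s:
zero (1 + j100·0.002) = 1 + j0.2 → |·| ≈ 1.0198, ∠ ≈ 11.31°
pole (1 + j100·0.01) = 1 + j1 → |·| ≈ 1.4142, ∠ ≈ 45.00°
|H| = 50 · 1.0198 / (1.4142) ≈ 36.056
Gain = 20 log₁₀(36.056) ≈ 31.14 dB
∠H = (11.31°) − (45.00°) = -33.69°

At ω = 500 rad/s:
zero (1 + j500·0.002) = 1 + j1 → |·| ≈ 1.4142, ∠ ≈ 45.00°
pole (1 + j500·0.01) = 1 + j5 → |·| ≈ 5.099, ∠ ≈ 78.69°
|H| = 50 · 1.4142 / (5.099) ≈ 13.867
Gain = 20 log₁₀(13.867) ≈ 22.84 dB
∠H = (45.00°) − (78.69°) = -33.69°

ω = 100: 31.1 dB, -33.7°; ω = 500: 22.8 dB, -33.7°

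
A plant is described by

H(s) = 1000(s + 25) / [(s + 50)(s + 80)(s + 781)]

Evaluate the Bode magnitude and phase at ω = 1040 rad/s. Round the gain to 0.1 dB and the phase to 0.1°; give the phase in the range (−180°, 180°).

At s = jω = j1040:
zero (s+25): 25 + j1040 → |·| = √(25²+1040²) = √1082225 ≈ 1040.3, ∠ = arctan(1040/25) ≈ 88.62°
pole (s+50): 50 + j1040 → |·| = √(50²+1040²) = √1084100 ≈ 1041.2, ∠ = arctan(1040/50) ≈ 87.25°
pole (s+80): 80 + j1040 → |·| = √(80²+1040²) = √1088000 ≈ 1043.1, ∠ = arctan(1040/80) ≈ 85.60°
pole (s+781): 781 + j1040 → |·| = √(781²+1040²) = √1691561 ≈ 1300.6, ∠ = arctan(1040/781) ≈ 53.09°
|H| = 1000 · 1040.3 / 1.4126e+09 ≈ 0.00073644
Gain = 20 log₁₀(0.00073644) ≈ -62.66 dB
∠H = 88.62° − 225.94° = -137.32°

-62.7 dB, -137.3°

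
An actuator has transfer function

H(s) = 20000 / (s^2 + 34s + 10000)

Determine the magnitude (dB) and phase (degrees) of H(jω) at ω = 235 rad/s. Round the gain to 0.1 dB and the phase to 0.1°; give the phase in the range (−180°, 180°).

-7.2 dB, -170.0°

At s = jω = j235:
quadratic: (j235)² + 34·j235 + 10000 = -45225 + j7990 → |·| ≈ 45925, ∠ ≈ 169.98°
|H| = 20000 / 45925 ≈ 0.43549
Gain = 20 log₁₀(0.43549) ≈ -7.22 dB
∠H = 0.00° − 169.98° = -169.98°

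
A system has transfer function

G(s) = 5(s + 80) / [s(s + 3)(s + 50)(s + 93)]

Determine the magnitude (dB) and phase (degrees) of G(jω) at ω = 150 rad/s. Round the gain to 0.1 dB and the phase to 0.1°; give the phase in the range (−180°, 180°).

At s = jω = j150:
zero (s+80): 80 + j150 → |·| = √(80²+150²) = √28900 ≈ 170, ∠ = arctan(150/80) ≈ 61.93°
pole (s+3): 3 + j150 → |·| = √(3²+150²) = √22509 ≈ 150.03, ∠ = arctan(150/3) ≈ 88.85°
pole (s+50): 50 + j150 → |·| = √(50²+150²) = √25000 ≈ 158.11, ∠ = arctan(150/50) ≈ 71.57°
pole (s+93): 93 + j150 → |·| = √(93²+150²) = √31149 ≈ 176.49, ∠ = arctan(150/93) ≈ 58.20°
pole at origin: |s| = 150, ∠ = 90.00° (in denominator)
|G| = 5 · 170 / 6.2798e+08 ≈ 1.3535e-06
Gain = 20 log₁₀(1.3535e-06) ≈ -117.37 dB
∠G = 61.93° − 308.62° = -246.69° ≡ 113.31° (principal value)

-117.4 dB, 113.3°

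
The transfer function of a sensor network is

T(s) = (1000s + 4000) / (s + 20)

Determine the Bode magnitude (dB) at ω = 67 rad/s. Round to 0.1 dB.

Substitute s = j67:
Numerator: 1000(j67) + 4000 = 4000 + j67000
Denominator: (j67) + 20 = 20 + j67
|N| = √(4000² + 67000²) ≈ 67119, ∠N ≈ 86.58°
|D| = √(20² + 67²) ≈ 69.921, ∠D ≈ 73.38°
|T| = 67119 / 69.921 ≈ 959.93
Gain = 20 log₁₀(959.93) ≈ 59.64 dB

59.6 dB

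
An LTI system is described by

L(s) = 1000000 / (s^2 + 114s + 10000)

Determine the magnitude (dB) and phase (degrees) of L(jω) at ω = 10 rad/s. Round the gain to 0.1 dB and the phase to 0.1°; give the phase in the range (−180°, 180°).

40.0 dB, -6.6°

At s = jω = j10:
quadratic: (j10)² + 114·j10 + 10000 = 9900 + j1140 → |·| ≈ 9965.4, ∠ ≈ 6.57°
|L| = 1000000 / 9965.4 ≈ 100.35
Gain = 20 log₁₀(100.35) ≈ 40.03 dB
∠L = 0.00° − 6.57° = -6.57°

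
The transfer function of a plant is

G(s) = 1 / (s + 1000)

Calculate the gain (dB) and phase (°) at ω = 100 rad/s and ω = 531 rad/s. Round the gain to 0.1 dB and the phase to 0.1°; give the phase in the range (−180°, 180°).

ω = 100: -60.0 dB, -5.7°; ω = 531: -61.1 dB, -28.0°

At s = jω = j100:
pole (s+1000): 1000 + j100 → |·| = √(1000²+100²) = √1010000 ≈ 1005, ∠ = arctan(100/1000) ≈ 5.71°
|G| = 1 / 1005 ≈ 0.00099502
Gain = 20 log₁₀(0.00099502) ≈ -60.04 dB
∠G = 0.00° − 5.71° = -5.71°

At s = jω = j531:
pole (s+1000): 1000 + j531 → |·| = √(1000²+531²) = √1281961 ≈ 1132.2, ∠ = arctan(531/1000) ≈ 27.97°
|G| = 1 / 1132.2 ≈ 0.00088324
Gain = 20 log₁₀(0.00088324) ≈ -61.08 dB
∠G = 0.00° − 27.97° = -27.97°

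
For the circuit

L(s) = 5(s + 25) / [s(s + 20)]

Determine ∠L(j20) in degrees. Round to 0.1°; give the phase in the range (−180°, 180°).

-96.3°

At s = jω = j20:
zero (s+25): 25 + j20 → |·| = √(25²+20²) = √1025 ≈ 32.016, ∠ = arctan(20/25) ≈ 38.66°
pole (s+20): 20 + j20 → |·| = √(20²+20²) = √800 ≈ 28.284, ∠ = arctan(20/20) ≈ 45.00°
pole at origin: |s| = 20, ∠ = 90.00° (in denominator)
∠L = 38.66° − 135.00° = -96.34°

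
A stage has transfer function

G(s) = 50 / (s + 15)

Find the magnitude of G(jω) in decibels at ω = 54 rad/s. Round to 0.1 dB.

-1.0 dB

At s = jω = j54:
pole (s+15): 15 + j54 → |·| = √(15²+54²) = √3141 ≈ 56.045, ∠ = arctan(54/15) ≈ 74.48°
|G| = 50 / 56.045 ≈ 0.89214
Gain = 20 log₁₀(0.89214) ≈ -0.99 dB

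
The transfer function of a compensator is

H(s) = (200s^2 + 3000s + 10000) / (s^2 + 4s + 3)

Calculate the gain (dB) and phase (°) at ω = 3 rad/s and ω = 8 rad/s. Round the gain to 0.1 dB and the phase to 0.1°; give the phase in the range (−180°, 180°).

ω = 3: 59.2 dB, -68.9°; ω = 8: 50.9 dB, -55.7°

Substitute s = j3:
Numerator: 200(j3)^2 + 3000(j3) + 10000 = 8200 + j9000
Denominator: (j3)^2 + 4(j3) + 3 = -6 + j12
|N| = √(8200² + 9000²) ≈ 12175, ∠N ≈ 47.66°
|D| = √(6² + 12²) ≈ 13.416, ∠D ≈ 116.57°
|H| = 12175 / 13.416 ≈ 907.5
Gain = 20 log₁₀(907.5) ≈ 59.16 dB
∠H = 47.66° − 116.57° = -68.91°

Substitute s = j8:
Numerator: 200(j8)^2 + 3000(j8) + 10000 = -2800 + j24000
Denominator: (j8)^2 + 4(j8) + 3 = -61 + j32
|N| = √(2800² + 24000²) ≈ 24163, ∠N ≈ 96.65°
|D| = √(61² + 32²) ≈ 68.884, ∠D ≈ 152.32°
|H| = 24163 / 68.884 ≈ 350.78
Gain = 20 log₁₀(350.78) ≈ 50.90 dB
∠H = 96.65° − 152.32° = -55.67°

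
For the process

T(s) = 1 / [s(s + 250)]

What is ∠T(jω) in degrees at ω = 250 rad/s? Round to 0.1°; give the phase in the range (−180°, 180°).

-135.0°

At s = jω = j250:
pole (s+250): 250 + j250 → |·| = √(250²+250²) = √125000 ≈ 353.55, ∠ = arctan(250/250) ≈ 45.00°
pole at origin: |s| = 250, ∠ = 90.00° (in denominator)
∠T = 0.00° − 135.00° = -135.00°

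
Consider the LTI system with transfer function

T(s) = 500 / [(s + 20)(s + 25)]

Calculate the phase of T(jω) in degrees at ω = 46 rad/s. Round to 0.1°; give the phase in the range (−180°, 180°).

At s = jω = j46:
pole (s+20): 20 + j46 → |·| = √(20²+46²) = √2516 ≈ 50.16, ∠ = arctan(46/20) ≈ 66.50°
pole (s+25): 25 + j46 → |·| = √(25²+46²) = √2741 ≈ 52.355, ∠ = arctan(46/25) ≈ 61.48°
∠T = 0.00° − 127.98° = -127.98°

-128.0°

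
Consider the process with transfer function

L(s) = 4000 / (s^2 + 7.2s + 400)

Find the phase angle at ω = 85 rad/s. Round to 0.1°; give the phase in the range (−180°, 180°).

-174.9°

At s = jω = j85:
quadratic: (j85)² + 7.2·j85 + 400 = -6825 + j612 → |·| ≈ 6852.4, ∠ ≈ 174.88°
∠L = 0.00° − 174.88° = -174.88°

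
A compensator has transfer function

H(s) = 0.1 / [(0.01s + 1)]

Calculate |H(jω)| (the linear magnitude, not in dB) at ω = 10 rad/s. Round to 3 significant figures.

At ω = 10 rad/s:
pole (1 + j10·0.01) = 1 + j0.1 → |·| ≈ 1.005, ∠ ≈ 5.71°
|H| = 0.1 · 1 / (1.005) ≈ 0.099502

0.0995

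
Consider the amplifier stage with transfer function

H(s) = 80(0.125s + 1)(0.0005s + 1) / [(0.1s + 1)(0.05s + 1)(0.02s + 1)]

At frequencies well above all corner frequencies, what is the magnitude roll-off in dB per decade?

Each pole contributes −20 dB/decade at high frequency; each zero contributes +20 dB/decade.
Net: 2 zero(s) − 3 pole(s) → -20 dB/decade.

-20 dB/decade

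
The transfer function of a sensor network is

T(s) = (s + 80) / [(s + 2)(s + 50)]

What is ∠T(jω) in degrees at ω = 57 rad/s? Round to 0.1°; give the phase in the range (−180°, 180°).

-101.3°

At s = jω = j57:
zero (s+80): 80 + j57 → |·| = √(80²+57²) = √9649 ≈ 98.229, ∠ = arctan(57/80) ≈ 35.47°
pole (s+2): 2 + j57 → |·| = √(2²+57²) = √3253 ≈ 57.035, ∠ = arctan(57/2) ≈ 87.99°
pole (s+50): 50 + j57 → |·| = √(50²+57²) = √5749 ≈ 75.822, ∠ = arctan(57/50) ≈ 48.74°
∠T = 35.47° − 136.73° = -101.26°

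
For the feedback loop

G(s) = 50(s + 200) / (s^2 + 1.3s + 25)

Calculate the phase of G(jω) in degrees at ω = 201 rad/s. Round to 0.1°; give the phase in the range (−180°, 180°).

-134.5°

At s = jω = j201:
zero (s+200): 200 + j201 → |·| = √(200²+201²) = √80401 ≈ 283.55, ∠ = arctan(201/200) ≈ 45.14°
quadratic: (j201)² + 1.3·j201 + 25 = -40376 + j261.3 → |·| ≈ 40377, ∠ ≈ 179.63°
∠G = 45.14° − 179.63° = -134.49°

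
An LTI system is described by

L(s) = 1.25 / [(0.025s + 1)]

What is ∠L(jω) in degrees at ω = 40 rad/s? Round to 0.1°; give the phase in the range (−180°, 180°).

-45.0°

At ω = 40 rad/s:
pole (1 + j40·0.025) = 1 + j1 → |·| ≈ 1.4142, ∠ ≈ 45.00°
∠L = (0°) − (45.00°) = -45.00°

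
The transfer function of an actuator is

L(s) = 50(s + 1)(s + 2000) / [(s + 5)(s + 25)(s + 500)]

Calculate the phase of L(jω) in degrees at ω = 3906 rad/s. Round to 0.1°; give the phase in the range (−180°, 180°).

At s = jω = j3906:
zero (s+1): 1 + j3906 → |·| = √(1²+3906²) = √15256837 ≈ 3906, ∠ = arctan(3906/1) ≈ 89.99°
zero (s+2000): 2000 + j3906 → |·| = √(2000²+3906²) = √19256836 ≈ 4388.3, ∠ = arctan(3906/2000) ≈ 62.89°
pole (s+5): 5 + j3906 → |·| = √(5²+3906²) = √15256861 ≈ 3906, ∠ = arctan(3906/5) ≈ 89.93°
pole (s+25): 25 + j3906 → |·| = √(25²+3906²) = √15257461 ≈ 3906.1, ∠ = arctan(3906/25) ≈ 89.63°
pole (s+500): 500 + j3906 → |·| = √(500²+3906²) = √15506836 ≈ 3937.9, ∠ = arctan(3906/500) ≈ 82.71°
∠L = 152.88° − 262.27° = -109.39°

-109.4°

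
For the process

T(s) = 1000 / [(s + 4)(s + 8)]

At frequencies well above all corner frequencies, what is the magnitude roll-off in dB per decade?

-40 dB/decade

Each pole contributes −20 dB/decade at high frequency; each zero contributes +20 dB/decade.
Net: 0 zero(s) − 2 pole(s) → -40 dB/decade.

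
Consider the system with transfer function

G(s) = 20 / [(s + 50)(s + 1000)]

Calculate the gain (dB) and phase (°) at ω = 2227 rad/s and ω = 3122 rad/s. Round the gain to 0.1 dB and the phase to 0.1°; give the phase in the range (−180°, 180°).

At s = jω = j2227:
pole (s+50): 50 + j2227 → |·| = √(50²+2227²) = √4962029 ≈ 2227.6, ∠ = arctan(2227/50) ≈ 88.71°
pole (s+1000): 1000 + j2227 → |·| = √(1000²+2227²) = √5959529 ≈ 2441.2, ∠ = arctan(2227/1000) ≈ 65.82°
|G| = 20 / 5.438e+06 ≈ 3.6778e-06
Gain = 20 log₁₀(3.6778e-06) ≈ -108.69 dB
∠G = 0.00° − 154.53° = -154.53°

At s = jω = j3122:
pole (s+50): 50 + j3122 → |·| = √(50²+3122²) = √9749384 ≈ 3122.4, ∠ = arctan(3122/50) ≈ 89.08°
pole (s+1000): 1000 + j3122 → |·| = √(1000²+3122²) = √10746884 ≈ 3278.2, ∠ = arctan(3122/1000) ≈ 72.24°
|G| = 20 / 1.0236e+07 ≈ 1.9539e-06
Gain = 20 log₁₀(1.9539e-06) ≈ -114.18 dB
∠G = 0.00° − 161.32° = -161.32°

ω = 2227: -108.7 dB, -154.5°; ω = 3122: -114.2 dB, -161.3°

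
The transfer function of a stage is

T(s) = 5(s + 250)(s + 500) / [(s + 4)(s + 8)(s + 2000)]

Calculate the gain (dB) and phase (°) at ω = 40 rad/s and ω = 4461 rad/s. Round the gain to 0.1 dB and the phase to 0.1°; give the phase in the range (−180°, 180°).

At s = jω = j40:
zero (s+250): 250 + j40 → |·| = √(250²+40²) = √64100 ≈ 253.18, ∠ = arctan(40/250) ≈ 9.09°
zero (s+500): 500 + j40 → |·| = √(500²+40²) = √251600 ≈ 501.6, ∠ = arctan(40/500) ≈ 4.57°
pole (s+4): 4 + j40 → |·| = √(4²+40²) = √1616 ≈ 40.2, ∠ = arctan(40/4) ≈ 84.29°
pole (s+8): 8 + j40 → |·| = √(8²+40²) = √1664 ≈ 40.792, ∠ = arctan(40/8) ≈ 78.69°
pole (s+2000): 2000 + j40 → |·| = √(2000²+40²) = √4001600 ≈ 2000.4, ∠ = arctan(40/2000) ≈ 1.15°
|T| = 5 · 1.27e+05 / 3.2803e+06 ≈ 0.19358
Gain = 20 log₁₀(0.19358) ≈ -14.26 dB
∠T = 13.66° − 164.13° = -150.47°

At s = jω = j4461:
zero (s+250): 250 + j4461 → |·| = √(250²+4461²) = √19963021 ≈ 4468, ∠ = arctan(4461/250) ≈ 86.79°
zero (s+500): 500 + j4461 → |·| = √(500²+4461²) = √20150521 ≈ 4488.9, ∠ = arctan(4461/500) ≈ 83.60°
pole (s+4): 4 + j4461 → |·| = √(4²+4461²) = √19900537 ≈ 4461, ∠ = arctan(4461/4) ≈ 89.95°
pole (s+8): 8 + j4461 → |·| = √(8²+4461²) = √19900585 ≈ 4461, ∠ = arctan(4461/8) ≈ 89.90°
pole (s+2000): 2000 + j4461 → |·| = √(2000²+4461²) = √23900521 ≈ 4888.8, ∠ = arctan(4461/2000) ≈ 65.85°
|T| = 5 · 2.0056e+07 / 9.729e+10 ≈ 0.0010307
Gain = 20 log₁₀(0.0010307) ≈ -59.74 dB
∠T = 170.39° − 245.70° = -75.31°

ω = 40: -14.3 dB, -150.5°; ω = 4461: -59.7 dB, -75.3°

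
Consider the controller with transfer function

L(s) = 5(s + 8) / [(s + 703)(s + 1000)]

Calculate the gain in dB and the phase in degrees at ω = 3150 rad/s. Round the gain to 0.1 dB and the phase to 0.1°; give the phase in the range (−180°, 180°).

At s = jω = j3150:
zero (s+8): 8 + j3150 → |·| = √(8²+3150²) = √9922564 ≈ 3150, ∠ = arctan(3150/8) ≈ 89.85°
pole (s+703): 703 + j3150 → |·| = √(703²+3150²) = √10416709 ≈ 3227.5, ∠ = arctan(3150/703) ≈ 77.42°
pole (s+1000): 1000 + j3150 → |·| = √(1000²+3150²) = √10922500 ≈ 3304.9, ∠ = arctan(3150/1000) ≈ 72.39°
|L| = 5 · 3150 / 1.0667e+07 ≈ 0.0014765
Gain = 20 log₁₀(0.0014765) ≈ -56.62 dB
∠L = 89.85° − 149.81° = -59.96°

-56.6 dB, -60.0°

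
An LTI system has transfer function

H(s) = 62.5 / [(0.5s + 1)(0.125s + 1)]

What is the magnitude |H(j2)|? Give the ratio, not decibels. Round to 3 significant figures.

At ω = 2 rad/s:
pole (1 + j2·0.5) = 1 + j1 → |·| ≈ 1.4142, ∠ ≈ 45.00°
pole (1 + j2·0.125) = 1 + j0.25 → |·| ≈ 1.0308, ∠ ≈ 14.04°
|H| = 62.5 · 1 / (1.4142 · 1.0308) ≈ 42.874

42.9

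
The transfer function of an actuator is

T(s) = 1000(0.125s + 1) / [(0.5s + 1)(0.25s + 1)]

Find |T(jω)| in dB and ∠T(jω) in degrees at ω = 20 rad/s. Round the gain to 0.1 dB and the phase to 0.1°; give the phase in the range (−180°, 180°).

34.4 dB, -94.8°

At ω = 20 rad/s:
zero (1 + j20·0.125) = 1 + j2.5 → |·| ≈ 2.6926, ∠ ≈ 68.20°
pole (1 + j20·0.5) = 1 + j10 → |·| ≈ 10.05, ∠ ≈ 84.29°
pole (1 + j20·0.25) = 1 + j5 → |·| ≈ 5.099, ∠ ≈ 78.69°
|T| = 1000 · 2.6926 / (10.05 · 5.099) ≈ 52.544
Gain = 20 log₁₀(52.544) ≈ 34.41 dB
∠T = (68.20°) − (84.29° + 78.69°) = -94.78°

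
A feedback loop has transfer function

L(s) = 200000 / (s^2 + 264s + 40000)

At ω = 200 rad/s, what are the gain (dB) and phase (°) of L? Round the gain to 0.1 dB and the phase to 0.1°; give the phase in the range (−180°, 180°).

11.6 dB, -90.0°

At s = jω = j200:
quadratic: (j200)² + 264·j200 + 40000 = 0 + j52800 → |·| ≈ 52800, ∠ ≈ 90.00°
|L| = 200000 / 52800 ≈ 3.7879
Gain = 20 log₁₀(3.7879) ≈ 11.57 dB
∠L = 0.00° − 90.00° = -90.00°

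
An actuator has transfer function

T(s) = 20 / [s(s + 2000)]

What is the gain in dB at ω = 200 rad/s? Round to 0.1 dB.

-86.1 dB

At s = jω = j200:
pole (s+2000): 2000 + j200 → |·| = √(2000²+200²) = √4040000 ≈ 2010, ∠ = arctan(200/2000) ≈ 5.71°
pole at origin: |s| = 200, ∠ = 90.00° (in denominator)
|T| = 20 / 4.02e+05 ≈ 4.9751e-05
Gain = 20 log₁₀(4.9751e-05) ≈ -86.06 dB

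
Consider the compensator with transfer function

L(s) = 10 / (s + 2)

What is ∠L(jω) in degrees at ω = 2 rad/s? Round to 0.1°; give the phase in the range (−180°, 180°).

Substitute s = j2:
Numerator: 10 = 10 + j0
Denominator: (j2) + 2 = 2 + j2
|N| = √(10² + 0²) ≈ 10, ∠N ≈ 0.00°
|D| = √(2² + 2²) ≈ 2.8284, ∠D ≈ 45.00°
∠L = 0.00° − 45.00° = -45.00°

-45.0°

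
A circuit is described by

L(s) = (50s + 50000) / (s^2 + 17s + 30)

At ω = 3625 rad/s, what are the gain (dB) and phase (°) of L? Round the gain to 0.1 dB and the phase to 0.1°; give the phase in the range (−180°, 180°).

-36.9 dB, -105.2°

Substitute s = j3625:
Numerator: 50(j3625) + 50000 = 50000 + j181250
Denominator: (j3625)^2 + 17(j3625) + 30 = -13140595 + j61625
|N| = √(50000² + 181250²) ≈ 1.8802e+05, ∠N ≈ 74.58°
|D| = √(13140595² + 61625²) ≈ 1.3141e+07, ∠D ≈ 179.73°
|L| = 1.8802e+05 / 1.3141e+07 ≈ 0.014308
Gain = 20 log₁₀(0.014308) ≈ -36.89 dB
∠L = 74.58° − 179.73° = -105.15°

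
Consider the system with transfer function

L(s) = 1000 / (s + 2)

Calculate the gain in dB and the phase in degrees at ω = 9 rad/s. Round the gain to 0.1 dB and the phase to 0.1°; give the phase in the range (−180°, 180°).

At s = jω = j9:
pole (s+2): 2 + j9 → |·| = √(2²+9²) = √85 ≈ 9.2195, ∠ = arctan(9/2) ≈ 77.47°
|L| = 1000 / 9.2195 ≈ 108.47
Gain = 20 log₁₀(108.47) ≈ 40.71 dB
∠L = 0.00° − 77.47° = -77.47°

40.7 dB, -77.5°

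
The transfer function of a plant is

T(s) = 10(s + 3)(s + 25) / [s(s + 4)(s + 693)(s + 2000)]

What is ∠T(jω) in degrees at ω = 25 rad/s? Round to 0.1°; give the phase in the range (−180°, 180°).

At s = jω = j25:
zero (s+3): 3 + j25 → |·| = √(3²+25²) = √634 ≈ 25.179, ∠ = arctan(25/3) ≈ 83.16°
zero (s+25): 25 + j25 → |·| = √(25²+25²) = √1250 ≈ 35.355, ∠ = arctan(25/25) ≈ 45.00°
pole (s+4): 4 + j25 → |·| = √(4²+25²) = √641 ≈ 25.318, ∠ = arctan(25/4) ≈ 80.91°
pole (s+693): 693 + j25 → |·| = √(693²+25²) = √480874 ≈ 693.45, ∠ = arctan(25/693) ≈ 2.07°
pole (s+2000): 2000 + j25 → |·| = √(2000²+25²) = √4000625 ≈ 2000.2, ∠ = arctan(25/2000) ≈ 0.72°
pole at origin: |s| = 25, ∠ = 90.00° (in denominator)
∠T = 128.16° − 173.70° = -45.54°

-45.5°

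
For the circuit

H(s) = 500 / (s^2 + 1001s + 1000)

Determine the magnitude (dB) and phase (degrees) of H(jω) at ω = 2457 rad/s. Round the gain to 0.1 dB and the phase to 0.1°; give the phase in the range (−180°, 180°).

Substitute s = j2457:
Numerator: 500 = 500 + j0
Denominator: (j2457)^2 + 1001(j2457) + 1000 = -6035849 + j2459457
|N| = √(500² + 0²) ≈ 500, ∠N ≈ 0.00°
|D| = √(6035849² + 2459457²) ≈ 6.5177e+06, ∠D ≈ 157.83°
|H| = 500 / 6.5177e+06 ≈ 7.6714e-05
Gain = 20 log₁₀(7.6714e-05) ≈ -82.30 dB
∠H = 0.00° − 157.83° = -157.83°

-82.3 dB, -157.8°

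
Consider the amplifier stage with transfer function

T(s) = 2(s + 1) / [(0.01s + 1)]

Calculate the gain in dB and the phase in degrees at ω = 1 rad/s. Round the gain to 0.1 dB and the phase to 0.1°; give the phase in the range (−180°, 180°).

9.0 dB, 44.4°

At ω = 1 rad/s:
zero (1 + j1·1) = 1 + j1 → |·| ≈ 1.4142, ∠ ≈ 45.00°
pole (1 + j1·0.01) = 1 + j0.01 → |·| ≈ 1, ∠ ≈ 0.57°
|T| = 2 · 1.4142 / (1) ≈ 2.8284
Gain = 20 log₁₀(2.8284) ≈ 9.03 dB
∠T = (45.00°) − (0.57°) = 44.43°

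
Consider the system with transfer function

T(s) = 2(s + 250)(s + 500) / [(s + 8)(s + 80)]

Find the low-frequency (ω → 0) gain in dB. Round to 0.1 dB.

T(0) = 2·250·500 / (8·80) ≈ 390.62
20 log₁₀(390.62) ≈ 51.84 dB

51.8 dB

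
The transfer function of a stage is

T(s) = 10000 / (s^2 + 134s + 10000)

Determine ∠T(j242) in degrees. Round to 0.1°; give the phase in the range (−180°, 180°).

-146.3°

At s = jω = j242:
quadratic: (j242)² + 134·j242 + 10000 = -48564 + j32428 → |·| ≈ 58396, ∠ ≈ 146.27°
∠T = 0.00° − 146.27° = -146.27°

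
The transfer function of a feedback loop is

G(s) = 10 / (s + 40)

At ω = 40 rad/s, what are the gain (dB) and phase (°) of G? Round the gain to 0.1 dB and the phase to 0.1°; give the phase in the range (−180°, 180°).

-15.1 dB, -45.0°

Substitute s = j40:
Numerator: 10 = 10 + j0
Denominator: (j40) + 40 = 40 + j40
|N| = √(10² + 0²) ≈ 10, ∠N ≈ 0.00°
|D| = √(40² + 40²) ≈ 56.569, ∠D ≈ 45.00°
|G| = 10 / 56.569 ≈ 0.17678
Gain = 20 log₁₀(0.17678) ≈ -15.05 dB
∠G = 0.00° − 45.00° = -45.00°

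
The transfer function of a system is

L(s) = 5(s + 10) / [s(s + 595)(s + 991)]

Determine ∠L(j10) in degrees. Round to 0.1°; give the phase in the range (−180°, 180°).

At s = jω = j10:
zero (s+10): 10 + j10 → |·| = √(10²+10²) = √200 ≈ 14.142, ∠ = arctan(10/10) ≈ 45.00°
pole (s+595): 595 + j10 → |·| = √(595²+10²) = √354125 ≈ 595.08, ∠ = arctan(10/595) ≈ 0.96°
pole (s+991): 991 + j10 → |·| = √(991²+10²) = √982181 ≈ 991.05, ∠ = arctan(10/991) ≈ 0.58°
pole at origin: |s| = 10, ∠ = 90.00° (in denominator)
∠L = 45.00° − 91.54° = -46.54°

-46.5°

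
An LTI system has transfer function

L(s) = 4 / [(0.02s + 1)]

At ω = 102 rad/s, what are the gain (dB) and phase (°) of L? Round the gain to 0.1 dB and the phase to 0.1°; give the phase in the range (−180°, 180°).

4.9 dB, -63.9°

At ω = 102 rad/s:
pole (1 + j102·0.02) = 1 + j2.04 → |·| ≈ 2.2719, ∠ ≈ 63.89°
|L| = 4 · 1 / (2.2719) ≈ 1.7606
Gain = 20 log₁₀(1.7606) ≈ 4.91 dB
∠L = (0°) − (63.89°) = -63.89°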